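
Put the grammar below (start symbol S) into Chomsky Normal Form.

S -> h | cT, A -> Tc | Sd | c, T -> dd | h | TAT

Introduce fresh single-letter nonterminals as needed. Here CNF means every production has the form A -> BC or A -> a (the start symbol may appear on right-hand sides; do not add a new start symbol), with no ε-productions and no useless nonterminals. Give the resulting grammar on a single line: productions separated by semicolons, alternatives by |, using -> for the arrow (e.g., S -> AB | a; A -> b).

S -> h | CT; A -> c | SB | TC; B -> d; C -> c; D -> AT; T -> h | BB | TD

No ε-productions.
No unit productions to eliminate.
TERM: introduce C -> c, B -> d and substitute in every rule of length ≥2.
BIN: T -> TAT becomes T -> TD, D -> AT.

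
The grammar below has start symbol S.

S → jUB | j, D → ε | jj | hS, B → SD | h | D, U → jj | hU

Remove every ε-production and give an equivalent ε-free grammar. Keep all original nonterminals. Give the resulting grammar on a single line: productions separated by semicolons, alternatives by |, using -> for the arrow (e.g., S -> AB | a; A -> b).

Nullable set: {B, D}.
S -> jUB: B nullable, giving jU | jUB.
B -> D: D nullable, giving D.
B -> SD: D nullable, giving S | SD.
Drop D -> ε.
Unchanged (no nullable symbols): S -> j; B -> h; D -> hS; D -> jj; U -> hU; U -> jj.

S -> j | jU | jUB; B -> D | S | h | SD; D -> hS | jj; U -> hU | jj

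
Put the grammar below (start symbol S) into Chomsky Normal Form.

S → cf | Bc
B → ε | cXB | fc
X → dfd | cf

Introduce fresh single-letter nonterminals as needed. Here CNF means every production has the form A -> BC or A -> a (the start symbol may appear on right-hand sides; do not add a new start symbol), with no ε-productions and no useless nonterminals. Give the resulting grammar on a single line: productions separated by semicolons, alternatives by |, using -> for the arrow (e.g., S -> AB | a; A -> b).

S -> c | AC | BA; A -> c; B -> AE | AX | CA; C -> f; D -> d; E -> XB; F -> CD; X -> AC | DF

Nullable: {B}; after ε-elimination: S -> c | Bc | cf; B -> cX | fc | cXB; X -> cf | dfd.
No unit productions to eliminate.
TERM: introduce A -> c, D -> d, C -> f and substitute in every rule of length ≥2.
BIN: B -> AXB becomes B -> AE, E -> XB; X -> DCD becomes X -> DF, F -> CD.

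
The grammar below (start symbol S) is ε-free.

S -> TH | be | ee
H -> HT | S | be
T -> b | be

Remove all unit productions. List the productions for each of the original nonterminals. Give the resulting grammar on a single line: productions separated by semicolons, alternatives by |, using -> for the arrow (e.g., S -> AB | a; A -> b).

Unit productions: H->S.
Unit pairs (A ⇒* B via units): (H,S).
S: inherits non-unit rules of {S} → TH | be | ee.
H: inherits non-unit rules of {H, S} → HT | TH | be | ee.
T: inherits non-unit rules of {T} → b | be.

S -> TH | be | ee; H -> HT | TH | be | ee; T -> b | be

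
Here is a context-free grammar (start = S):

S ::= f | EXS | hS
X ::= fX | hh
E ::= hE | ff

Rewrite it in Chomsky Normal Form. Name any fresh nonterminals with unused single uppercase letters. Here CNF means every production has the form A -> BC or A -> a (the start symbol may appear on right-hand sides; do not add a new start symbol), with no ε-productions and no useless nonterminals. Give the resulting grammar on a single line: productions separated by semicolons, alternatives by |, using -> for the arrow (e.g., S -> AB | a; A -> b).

No ε-productions.
No unit productions to eliminate.
TERM: introduce A -> f, B -> h and substitute in every rule of length ≥2.
BIN: S -> EXS becomes S -> EC, C -> XS.

S -> f | BS | EC; A -> f; B -> h; C -> XS; E -> AA | BE; X -> AX | BB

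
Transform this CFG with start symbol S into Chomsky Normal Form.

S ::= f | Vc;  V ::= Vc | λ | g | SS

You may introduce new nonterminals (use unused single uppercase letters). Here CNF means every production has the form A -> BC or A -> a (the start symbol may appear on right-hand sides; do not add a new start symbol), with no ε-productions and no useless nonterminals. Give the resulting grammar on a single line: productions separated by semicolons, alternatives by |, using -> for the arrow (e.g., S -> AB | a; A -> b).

S -> c | f | VA; A -> c; V -> c | g | SS | VA

Nullable: {V}; after ε-elimination: S -> c | f | Vc; V -> c | g | SS | Vc.
No unit productions to eliminate.
TERM: introduce A -> c and substitute in every rule of length ≥2.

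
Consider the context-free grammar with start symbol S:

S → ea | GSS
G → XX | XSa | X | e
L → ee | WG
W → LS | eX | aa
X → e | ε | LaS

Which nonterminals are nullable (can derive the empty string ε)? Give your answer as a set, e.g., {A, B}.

{G, X}

Directly nullable (have an ε-rule): {X}.
G is nullable via G -> X (every symbol on the right is already known nullable).
Not nullable: L, S, W — each has a terminal in every rule's right-hand side or depends on a non-nullable symbol.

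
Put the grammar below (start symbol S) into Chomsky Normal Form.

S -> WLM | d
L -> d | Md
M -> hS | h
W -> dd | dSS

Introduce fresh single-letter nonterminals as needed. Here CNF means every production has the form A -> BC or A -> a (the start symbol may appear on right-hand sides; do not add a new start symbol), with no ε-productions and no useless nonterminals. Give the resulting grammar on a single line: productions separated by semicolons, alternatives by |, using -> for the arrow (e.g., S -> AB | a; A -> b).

S -> d | WC; A -> d; B -> h; C -> LM; D -> SS; L -> d | MA; M -> h | BS; W -> AA | AD

No ε-productions.
No unit productions to eliminate.
TERM: introduce A -> d, B -> h and substitute in every rule of length ≥2.
BIN: S -> WLM becomes S -> WC, C -> LM; W -> ASS becomes W -> AD, D -> SS.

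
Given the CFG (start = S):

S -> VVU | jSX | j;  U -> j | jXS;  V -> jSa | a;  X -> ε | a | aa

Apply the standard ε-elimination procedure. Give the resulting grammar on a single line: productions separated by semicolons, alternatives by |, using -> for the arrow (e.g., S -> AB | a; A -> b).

S -> j | jS | VVU | jSX; U -> j | jS | jXS; V -> a | jSa; X -> a | aa

Nullable set: {X}.
S -> jSX: X nullable, giving jS | jSX.
U -> jXS: X nullable, giving jS | jXS.
Drop X -> ε.
Unchanged (no nullable symbols): S -> VVU; S -> j; U -> j; V -> a; V -> jSa; X -> a; X -> aa.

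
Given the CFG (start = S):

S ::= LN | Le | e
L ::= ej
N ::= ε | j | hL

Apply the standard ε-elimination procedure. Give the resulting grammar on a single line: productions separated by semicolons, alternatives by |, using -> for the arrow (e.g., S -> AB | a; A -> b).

S -> L | e | LN | Le; L -> ej; N -> j | hL

Nullable set: {N}.
S -> LN: N nullable, giving L | LN.
Drop N -> ε.
Unchanged (no nullable symbols): S -> Le; S -> e; L -> ej; N -> hL; N -> j.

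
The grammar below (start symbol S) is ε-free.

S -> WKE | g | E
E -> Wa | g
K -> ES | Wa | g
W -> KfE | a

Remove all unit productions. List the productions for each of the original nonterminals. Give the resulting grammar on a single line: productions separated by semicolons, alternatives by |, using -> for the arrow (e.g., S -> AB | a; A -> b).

S -> g | Wa | WKE; E -> g | Wa; K -> g | ES | Wa; W -> a | KfE

Unit productions: S->E.
Unit pairs (A ⇒* B via units): (S,E).
S: inherits non-unit rules of {E, S} → WKE | Wa | g.
E: inherits non-unit rules of {E} → Wa | g.
K: inherits non-unit rules of {K} → ES | Wa | g.
W: inherits non-unit rules of {W} → KfE | a.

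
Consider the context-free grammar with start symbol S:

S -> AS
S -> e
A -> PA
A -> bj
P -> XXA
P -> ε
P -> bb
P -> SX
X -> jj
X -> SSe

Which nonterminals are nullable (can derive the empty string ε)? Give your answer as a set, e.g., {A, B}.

{P}

Directly nullable (have an ε-rule): {P}.
Not nullable: A, S, X — each has a terminal in every rule's right-hand side or depends on a non-nullable symbol.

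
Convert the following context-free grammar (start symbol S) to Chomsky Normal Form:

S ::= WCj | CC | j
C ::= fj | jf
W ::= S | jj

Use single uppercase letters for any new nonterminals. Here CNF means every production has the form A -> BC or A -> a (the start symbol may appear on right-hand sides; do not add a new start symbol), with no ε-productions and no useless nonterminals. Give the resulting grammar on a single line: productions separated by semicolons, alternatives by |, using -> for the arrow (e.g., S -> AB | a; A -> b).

S -> j | CC | WD; A -> f; B -> j; C -> AB | BA; D -> CB; E -> CB; W -> j | BB | CC | WE

No ε-productions.
After unit-elimination: S -> j | CC | WCj; C -> fj | jf; W -> j | CC | jj | WCj.
TERM: introduce A -> f, B -> j and substitute in every rule of length ≥2.
BIN: S -> WCB becomes S -> WD, D -> CB; W -> WCB becomes W -> WE, E -> CB.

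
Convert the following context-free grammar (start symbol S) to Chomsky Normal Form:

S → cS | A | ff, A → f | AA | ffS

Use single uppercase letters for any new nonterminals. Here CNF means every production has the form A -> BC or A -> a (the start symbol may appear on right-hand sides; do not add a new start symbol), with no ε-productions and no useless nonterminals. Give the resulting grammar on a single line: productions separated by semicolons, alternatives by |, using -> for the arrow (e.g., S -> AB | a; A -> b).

No ε-productions.
After unit-elimination: S -> f | AA | cS | ff | ffS; A -> f | AA | ffS.
TERM: introduce C -> c, B -> f and substitute in every rule of length ≥2.
BIN: A -> BBS becomes A -> BD, D -> BS; S -> BBS becomes S -> BE, E -> BS.

S -> f | AA | BB | BE | CS; A -> f | AA | BD; B -> f; C -> c; D -> BS; E -> BS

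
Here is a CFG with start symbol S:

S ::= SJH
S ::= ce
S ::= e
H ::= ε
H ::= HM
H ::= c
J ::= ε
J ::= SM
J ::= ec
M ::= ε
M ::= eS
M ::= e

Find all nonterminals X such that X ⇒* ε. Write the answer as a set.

{H, J, M}

Directly nullable (have an ε-rule): {H, J, M}.
Not nullable: S — each has a terminal in every rule's right-hand side or depends on a non-nullable symbol.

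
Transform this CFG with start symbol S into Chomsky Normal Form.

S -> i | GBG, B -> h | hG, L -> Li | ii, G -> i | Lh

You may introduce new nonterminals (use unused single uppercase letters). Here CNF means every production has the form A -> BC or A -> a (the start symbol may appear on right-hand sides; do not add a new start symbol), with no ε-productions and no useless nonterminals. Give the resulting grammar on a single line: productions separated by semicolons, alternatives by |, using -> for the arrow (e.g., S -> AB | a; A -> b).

No ε-productions.
No unit productions to eliminate.
TERM: introduce A -> h, C -> i and substitute in every rule of length ≥2.
BIN: S -> GBG becomes S -> GD, D -> BG.

S -> i | GD; A -> h; B -> h | AG; C -> i; D -> BG; G -> i | LA; L -> CC | LC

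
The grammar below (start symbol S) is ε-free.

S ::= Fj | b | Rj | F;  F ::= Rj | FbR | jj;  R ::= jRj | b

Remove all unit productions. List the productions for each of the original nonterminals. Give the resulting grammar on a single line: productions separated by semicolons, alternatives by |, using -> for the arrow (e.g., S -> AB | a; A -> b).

S -> b | Fj | Rj | jj | FbR; F -> Rj | jj | FbR; R -> b | jRj

Unit productions: S->F.
Unit pairs (A ⇒* B via units): (S,F).
S: inherits non-unit rules of {F, S} → FbR | Fj | Rj | b | jj.
F: inherits non-unit rules of {F} → FbR | Rj | jj.
R: inherits non-unit rules of {R} → b | jRj.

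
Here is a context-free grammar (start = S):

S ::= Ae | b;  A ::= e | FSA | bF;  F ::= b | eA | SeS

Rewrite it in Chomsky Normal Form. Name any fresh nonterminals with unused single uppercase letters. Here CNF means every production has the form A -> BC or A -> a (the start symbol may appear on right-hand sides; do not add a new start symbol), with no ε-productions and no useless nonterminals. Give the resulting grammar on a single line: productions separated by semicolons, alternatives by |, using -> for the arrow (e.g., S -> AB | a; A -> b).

S -> b | AC; A -> e | BF | FD; B -> b; C -> e; D -> SA; E -> CS; F -> b | CA | SE

No ε-productions.
No unit productions to eliminate.
TERM: introduce B -> b, C -> e and substitute in every rule of length ≥2.
BIN: A -> FSA becomes A -> FD, D -> SA; F -> SCS becomes F -> SE, E -> CS.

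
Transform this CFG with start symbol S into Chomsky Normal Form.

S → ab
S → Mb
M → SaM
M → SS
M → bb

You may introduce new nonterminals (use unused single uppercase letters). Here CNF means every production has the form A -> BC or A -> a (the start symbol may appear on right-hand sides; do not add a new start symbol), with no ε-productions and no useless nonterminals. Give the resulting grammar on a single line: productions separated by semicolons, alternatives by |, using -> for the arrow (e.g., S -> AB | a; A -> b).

No ε-productions.
No unit productions to eliminate.
TERM: introduce A -> a, B -> b and substitute in every rule of length ≥2.
BIN: M -> SAM becomes M -> SC, C -> AM.

S -> AB | MB; A -> a; B -> b; C -> AM; M -> BB | SC | SS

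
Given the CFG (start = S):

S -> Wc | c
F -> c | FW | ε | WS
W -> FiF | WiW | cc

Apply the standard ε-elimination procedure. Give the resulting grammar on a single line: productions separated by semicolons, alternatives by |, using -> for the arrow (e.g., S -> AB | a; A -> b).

S -> c | Wc; F -> W | c | FW | WS; W -> i | Fi | cc | iF | FiF | WiW

Nullable set: {F}.
Drop F -> ε.
F -> FW: F nullable, giving FW | W.
W -> FiF: F, F nullable, giving Fi | FiF | i | iF.
Unchanged (no nullable symbols): S -> Wc; S -> c; F -> WS; F -> c; W -> WiW; W -> cc.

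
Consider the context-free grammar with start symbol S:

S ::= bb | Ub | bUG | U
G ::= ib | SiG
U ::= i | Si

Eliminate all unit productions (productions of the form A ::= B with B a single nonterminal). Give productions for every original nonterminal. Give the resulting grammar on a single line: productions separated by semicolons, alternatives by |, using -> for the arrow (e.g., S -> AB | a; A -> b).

Unit productions: S->U.
Unit pairs (A ⇒* B via units): (S,U).
S: inherits non-unit rules of {S, U} → Si | Ub | bUG | bb | i.
G: inherits non-unit rules of {G} → SiG | ib.
U: inherits non-unit rules of {U} → Si | i.

S -> i | Si | Ub | bb | bUG; G -> ib | SiG; U -> i | Si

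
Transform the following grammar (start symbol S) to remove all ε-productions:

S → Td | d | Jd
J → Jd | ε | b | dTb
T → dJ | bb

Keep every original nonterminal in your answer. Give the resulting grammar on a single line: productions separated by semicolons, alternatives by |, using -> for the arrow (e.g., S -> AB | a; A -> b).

S -> d | Jd | Td; J -> b | d | Jd | dTb; T -> d | bb | dJ

Nullable set: {J}.
S -> Jd: J nullable, giving Jd | d.
Drop J -> ε.
J -> Jd: J nullable, giving Jd | d.
T -> dJ: J nullable, giving d | dJ.
Unchanged (no nullable symbols): S -> Td; S -> d; J -> b; J -> dTb; T -> bb.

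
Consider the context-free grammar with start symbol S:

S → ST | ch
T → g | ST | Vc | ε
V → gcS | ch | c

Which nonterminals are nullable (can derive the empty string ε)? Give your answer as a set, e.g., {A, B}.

{T}

Directly nullable (have an ε-rule): {T}.
Not nullable: S, V — each has a terminal in every rule's right-hand side or depends on a non-nullable symbol.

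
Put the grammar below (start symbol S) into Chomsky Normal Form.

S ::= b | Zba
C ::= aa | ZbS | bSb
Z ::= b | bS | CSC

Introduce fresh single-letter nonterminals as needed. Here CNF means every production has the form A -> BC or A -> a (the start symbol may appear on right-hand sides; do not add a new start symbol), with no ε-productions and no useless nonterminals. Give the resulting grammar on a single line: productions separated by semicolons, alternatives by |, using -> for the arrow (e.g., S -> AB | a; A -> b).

S -> b | ZF; A -> b; B -> a; C -> AD | BB | ZE; D -> SA; E -> AS; F -> AB; G -> SC; Z -> b | AS | CG

No ε-productions.
No unit productions to eliminate.
TERM: introduce B -> a, A -> b and substitute in every rule of length ≥2.
BIN: C -> ASA becomes C -> AD, D -> SA; C -> ZAS becomes C -> ZE, E -> AS; S -> ZAB becomes S -> ZF, F -> AB; Z -> CSC becomes Z -> CG, G -> SC.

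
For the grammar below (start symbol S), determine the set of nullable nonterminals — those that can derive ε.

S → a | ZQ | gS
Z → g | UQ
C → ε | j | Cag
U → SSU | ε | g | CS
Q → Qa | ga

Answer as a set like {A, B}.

Directly nullable (have an ε-rule): {C, U}.
Not nullable: Q, S, Z — each has a terminal in every rule's right-hand side or depends on a non-nullable symbol.

{C, U}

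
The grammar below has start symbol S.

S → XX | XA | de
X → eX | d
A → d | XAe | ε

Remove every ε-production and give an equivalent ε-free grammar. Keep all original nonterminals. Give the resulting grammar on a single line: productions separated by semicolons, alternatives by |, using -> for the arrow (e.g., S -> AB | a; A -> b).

Nullable set: {A}.
S -> XA: A nullable, giving X | XA.
Drop A -> ε.
A -> XAe: A nullable, giving XAe | Xe.
Unchanged (no nullable symbols): S -> XX; S -> de; A -> d; X -> d; X -> eX.

S -> X | XA | XX | de; A -> d | Xe | XAe; X -> d | eX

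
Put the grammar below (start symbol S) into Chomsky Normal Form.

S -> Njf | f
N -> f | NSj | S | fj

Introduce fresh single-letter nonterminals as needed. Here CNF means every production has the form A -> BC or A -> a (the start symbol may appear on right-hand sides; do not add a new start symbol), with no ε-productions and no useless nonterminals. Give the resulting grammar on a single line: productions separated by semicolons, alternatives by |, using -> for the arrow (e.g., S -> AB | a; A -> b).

S -> f | NE; A -> j; B -> f; C -> AB; D -> SA; E -> AB; N -> f | BA | NC | ND

No ε-productions.
After unit-elimination: S -> f | Njf; N -> f | fj | NSj | Njf.
TERM: introduce B -> f, A -> j and substitute in every rule of length ≥2.
BIN: N -> NAB becomes N -> NC, C -> AB; N -> NSA becomes N -> ND, D -> SA; S -> NAB becomes S -> NE, E -> AB.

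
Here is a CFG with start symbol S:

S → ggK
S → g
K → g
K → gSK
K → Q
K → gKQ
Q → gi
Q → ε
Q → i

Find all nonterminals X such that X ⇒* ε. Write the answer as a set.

{K, Q}

Directly nullable (have an ε-rule): {Q}.
K is nullable via K -> Q (every symbol on the right is already known nullable).
Not nullable: S — each has a terminal in every rule's right-hand side or depends on a non-nullable symbol.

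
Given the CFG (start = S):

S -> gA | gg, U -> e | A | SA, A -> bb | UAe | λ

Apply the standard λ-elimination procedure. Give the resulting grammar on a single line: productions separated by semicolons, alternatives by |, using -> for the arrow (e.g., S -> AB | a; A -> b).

Nullable set: {A, U}.
S -> gA: A nullable, giving g | gA.
Drop A -> λ.
A -> UAe: U, A nullable, giving Ae | UAe | Ue | e.
U -> A: A nullable, giving A.
U -> SA: A nullable, giving S | SA.
Unchanged (no nullable symbols): S -> gg; A -> bb; U -> e.

S -> g | gA | gg; A -> e | Ae | Ue | bb | UAe; U -> A | S | e | SA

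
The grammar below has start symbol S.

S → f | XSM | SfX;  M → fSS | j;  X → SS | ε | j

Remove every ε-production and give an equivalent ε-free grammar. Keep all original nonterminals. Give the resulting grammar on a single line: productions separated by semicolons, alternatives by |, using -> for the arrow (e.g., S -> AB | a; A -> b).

S -> f | SM | Sf | SfX | XSM; M -> j | fSS; X -> j | SS

Nullable set: {X}.
S -> SfX: X nullable, giving Sf | SfX.
S -> XSM: X nullable, giving SM | XSM.
Drop X -> ε.
Unchanged (no nullable symbols): S -> f; M -> fSS; M -> j; X -> SS; X -> j.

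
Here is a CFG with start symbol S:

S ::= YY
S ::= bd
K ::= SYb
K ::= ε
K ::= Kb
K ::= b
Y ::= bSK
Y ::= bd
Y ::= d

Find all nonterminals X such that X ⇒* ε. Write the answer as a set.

{K}

Directly nullable (have an ε-rule): {K}.
Not nullable: S, Y — each has a terminal in every rule's right-hand side or depends on a non-nullable symbol.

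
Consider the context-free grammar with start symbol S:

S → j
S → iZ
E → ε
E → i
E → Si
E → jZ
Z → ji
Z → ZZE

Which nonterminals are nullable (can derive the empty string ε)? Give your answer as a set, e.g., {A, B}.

Directly nullable (have an ε-rule): {E}.
Not nullable: S, Z — each has a terminal in every rule's right-hand side or depends on a non-nullable symbol.

{E}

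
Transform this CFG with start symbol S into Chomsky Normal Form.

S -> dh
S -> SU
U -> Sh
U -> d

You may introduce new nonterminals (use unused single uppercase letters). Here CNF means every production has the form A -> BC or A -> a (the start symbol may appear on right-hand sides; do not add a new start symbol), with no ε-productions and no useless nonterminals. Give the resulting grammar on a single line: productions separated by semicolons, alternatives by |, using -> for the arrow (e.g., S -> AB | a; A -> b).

No ε-productions.
No unit productions to eliminate.
TERM: introduce A -> d, B -> h and substitute in every rule of length ≥2.

S -> AB | SU; A -> d; B -> h; U -> d | SB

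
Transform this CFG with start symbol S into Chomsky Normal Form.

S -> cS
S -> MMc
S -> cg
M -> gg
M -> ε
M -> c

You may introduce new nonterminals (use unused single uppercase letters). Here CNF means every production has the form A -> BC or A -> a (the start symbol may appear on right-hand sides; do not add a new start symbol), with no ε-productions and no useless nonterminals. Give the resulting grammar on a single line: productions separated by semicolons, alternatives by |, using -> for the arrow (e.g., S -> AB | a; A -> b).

Nullable: {M}; after ε-elimination: S -> c | Mc | cS | cg | MMc; M -> c | gg.
No unit productions to eliminate.
TERM: introduce B -> c, A -> g and substitute in every rule of length ≥2.
BIN: S -> MMB becomes S -> MC, C -> MB.

S -> c | BA | BS | MB | MC; A -> g; B -> c; C -> MB; M -> c | AA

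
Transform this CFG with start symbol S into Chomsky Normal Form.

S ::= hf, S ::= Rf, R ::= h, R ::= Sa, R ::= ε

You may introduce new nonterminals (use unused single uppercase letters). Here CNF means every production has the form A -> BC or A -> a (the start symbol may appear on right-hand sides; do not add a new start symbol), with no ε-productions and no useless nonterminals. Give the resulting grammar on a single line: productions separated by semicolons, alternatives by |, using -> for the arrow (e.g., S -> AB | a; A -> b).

Nullable: {R}; after ε-elimination: S -> f | Rf | hf; R -> h | Sa.
No unit productions to eliminate.
TERM: introduce A -> a, B -> f, C -> h and substitute in every rule of length ≥2.

S -> f | CB | RB; A -> a; B -> f; C -> h; R -> h | SA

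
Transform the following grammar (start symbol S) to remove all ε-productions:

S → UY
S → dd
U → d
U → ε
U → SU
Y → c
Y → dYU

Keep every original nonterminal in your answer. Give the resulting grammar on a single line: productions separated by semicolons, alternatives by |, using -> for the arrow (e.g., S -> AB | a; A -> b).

Nullable set: {U}.
S -> UY: U nullable, giving UY | Y.
Drop U -> ε.
U -> SU: U nullable, giving S | SU.
Y -> dYU: U nullable, giving dY | dYU.
Unchanged (no nullable symbols): S -> dd; U -> d; Y -> c.

S -> Y | UY | dd; U -> S | d | SU; Y -> c | dY | dYU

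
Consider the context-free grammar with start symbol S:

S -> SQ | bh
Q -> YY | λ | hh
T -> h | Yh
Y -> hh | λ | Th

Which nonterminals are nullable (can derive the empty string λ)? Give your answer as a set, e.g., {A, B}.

{Q, Y}

Directly nullable (have an ε-rule): {Q, Y}.
Not nullable: S, T — each has a terminal in every rule's right-hand side or depends on a non-nullable symbol.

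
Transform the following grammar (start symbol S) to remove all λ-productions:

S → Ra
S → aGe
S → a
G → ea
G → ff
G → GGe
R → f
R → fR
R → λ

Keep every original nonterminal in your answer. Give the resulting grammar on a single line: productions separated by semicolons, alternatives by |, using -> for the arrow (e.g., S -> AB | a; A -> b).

S -> a | Ra | aGe; G -> ea | ff | GGe; R -> f | fR

Nullable set: {R}.
S -> Ra: R nullable, giving Ra | a.
Drop R -> λ.
R -> fR: R nullable, giving f | fR.
Unchanged (no nullable symbols): S -> a; S -> aGe; G -> GGe; G -> ea; G -> ff; R -> f.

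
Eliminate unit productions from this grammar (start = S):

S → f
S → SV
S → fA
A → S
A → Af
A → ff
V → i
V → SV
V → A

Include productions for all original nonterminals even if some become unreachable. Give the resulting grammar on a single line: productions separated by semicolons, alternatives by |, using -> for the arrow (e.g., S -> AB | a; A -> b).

S -> f | SV | fA; A -> f | Af | SV | fA | ff; V -> f | i | Af | SV | fA | ff

Unit productions: A->S, V->A.
Unit pairs (A ⇒* B via units): (A,S), (V,A), (V,S).
S: inherits non-unit rules of {S} → SV | f | fA.
A: inherits non-unit rules of {A, S} → Af | SV | f | fA | ff.
V: inherits non-unit rules of {A, S, V} → Af | SV | f | fA | ff | i.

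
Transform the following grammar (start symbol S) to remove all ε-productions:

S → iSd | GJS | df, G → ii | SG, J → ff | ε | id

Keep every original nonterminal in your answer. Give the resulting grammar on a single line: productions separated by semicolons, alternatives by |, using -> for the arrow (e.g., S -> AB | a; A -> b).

Nullable set: {J}.
S -> GJS: J nullable, giving GJS | GS.
Drop J -> ε.
Unchanged (no nullable symbols): S -> df; S -> iSd; G -> SG; G -> ii; J -> ff; J -> id.

S -> GS | df | GJS | iSd; G -> SG | ii; J -> ff | id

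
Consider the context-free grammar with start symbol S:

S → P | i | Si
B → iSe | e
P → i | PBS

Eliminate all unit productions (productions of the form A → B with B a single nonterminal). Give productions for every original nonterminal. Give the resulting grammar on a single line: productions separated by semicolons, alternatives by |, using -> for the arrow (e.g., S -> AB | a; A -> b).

Unit productions: S->P.
Unit pairs (A ⇒* B via units): (S,P).
S: inherits non-unit rules of {P, S} → PBS | Si | i.
B: inherits non-unit rules of {B} → e | iSe.
P: inherits non-unit rules of {P} → PBS | i.

S -> i | Si | PBS; B -> e | iSe; P -> i | PBS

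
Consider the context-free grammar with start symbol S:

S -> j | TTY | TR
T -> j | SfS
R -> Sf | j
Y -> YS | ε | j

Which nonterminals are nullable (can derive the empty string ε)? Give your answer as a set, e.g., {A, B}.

{Y}

Directly nullable (have an ε-rule): {Y}.
Not nullable: R, S, T — each has a terminal in every rule's right-hand side or depends on a non-nullable symbol.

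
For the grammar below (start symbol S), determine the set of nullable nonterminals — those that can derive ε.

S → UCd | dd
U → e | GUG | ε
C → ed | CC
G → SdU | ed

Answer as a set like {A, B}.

Directly nullable (have an ε-rule): {U}.
Not nullable: C, G, S — each has a terminal in every rule's right-hand side or depends on a non-nullable symbol.

{U}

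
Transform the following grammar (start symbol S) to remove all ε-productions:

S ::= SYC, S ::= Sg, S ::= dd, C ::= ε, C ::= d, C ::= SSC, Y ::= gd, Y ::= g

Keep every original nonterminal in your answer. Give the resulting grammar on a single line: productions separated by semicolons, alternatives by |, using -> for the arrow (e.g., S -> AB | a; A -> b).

Nullable set: {C}.
S -> SYC: C nullable, giving SY | SYC.
Drop C -> ε.
C -> SSC: C nullable, giving SS | SSC.
Unchanged (no nullable symbols): S -> Sg; S -> dd; C -> d; Y -> g; Y -> gd.

S -> SY | Sg | dd | SYC; C -> d | SS | SSC; Y -> g | gd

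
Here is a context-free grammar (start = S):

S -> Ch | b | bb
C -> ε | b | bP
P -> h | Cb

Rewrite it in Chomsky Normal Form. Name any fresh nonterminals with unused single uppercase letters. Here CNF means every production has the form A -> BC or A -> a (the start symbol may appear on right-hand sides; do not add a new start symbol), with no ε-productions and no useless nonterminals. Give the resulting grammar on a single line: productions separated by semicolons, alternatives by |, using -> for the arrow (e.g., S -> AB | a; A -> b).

Nullable: {C}; after ε-elimination: S -> b | h | Ch | bb; C -> b | bP; P -> b | h | Cb.
No unit productions to eliminate.
TERM: introduce A -> b, B -> h and substitute in every rule of length ≥2.

S -> b | h | AA | CB; A -> b; B -> h; C -> b | AP; P -> b | h | CA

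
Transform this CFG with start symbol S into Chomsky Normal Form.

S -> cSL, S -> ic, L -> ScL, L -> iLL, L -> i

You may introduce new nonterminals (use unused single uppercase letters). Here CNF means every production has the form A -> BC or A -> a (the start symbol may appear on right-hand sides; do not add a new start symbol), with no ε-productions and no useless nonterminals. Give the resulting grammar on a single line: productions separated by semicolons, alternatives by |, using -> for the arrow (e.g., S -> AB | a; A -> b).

No ε-productions.
No unit productions to eliminate.
TERM: introduce A -> c, B -> i and substitute in every rule of length ≥2.
BIN: L -> BLL becomes L -> BC, C -> LL; L -> SAL becomes L -> SD, D -> AL; S -> ASL becomes S -> AE, E -> SL.

S -> AE | BA; A -> c; B -> i; C -> LL; D -> AL; E -> SL; L -> i | BC | SD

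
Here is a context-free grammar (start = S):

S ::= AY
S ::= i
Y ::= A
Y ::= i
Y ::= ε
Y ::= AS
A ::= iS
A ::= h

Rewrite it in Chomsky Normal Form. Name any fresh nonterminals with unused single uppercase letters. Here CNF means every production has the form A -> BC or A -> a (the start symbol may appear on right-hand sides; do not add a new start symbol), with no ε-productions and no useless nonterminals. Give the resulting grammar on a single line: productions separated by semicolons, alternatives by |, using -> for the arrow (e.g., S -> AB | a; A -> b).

Nullable: {Y}; after ε-elimination: S -> A | i | AY; A -> h | iS; Y -> A | i | AS.
After unit-elimination: S -> h | i | AY | iS; A -> h | iS; Y -> h | i | AS | iS.
TERM: introduce B -> i and substitute in every rule of length ≥2.

S -> h | i | AY | BS; A -> h | BS; B -> i; Y -> h | i | AS | BS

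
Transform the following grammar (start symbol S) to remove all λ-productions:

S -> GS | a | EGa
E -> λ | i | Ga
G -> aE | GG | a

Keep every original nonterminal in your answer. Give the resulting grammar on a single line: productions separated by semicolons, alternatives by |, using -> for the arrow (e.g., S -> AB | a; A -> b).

Nullable set: {E}.
S -> EGa: E nullable, giving EGa | Ga.
Drop E -> λ.
G -> aE: E nullable, giving a | aE.
Unchanged (no nullable symbols): S -> GS; S -> a; E -> Ga; E -> i; G -> GG; G -> a.

S -> a | GS | Ga | EGa; E -> i | Ga; G -> a | GG | aE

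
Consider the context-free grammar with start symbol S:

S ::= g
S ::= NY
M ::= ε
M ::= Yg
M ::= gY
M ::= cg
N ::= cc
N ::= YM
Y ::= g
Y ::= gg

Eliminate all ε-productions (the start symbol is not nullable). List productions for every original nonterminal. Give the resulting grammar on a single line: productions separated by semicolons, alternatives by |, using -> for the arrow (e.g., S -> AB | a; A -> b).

Nullable set: {M}.
Drop M -> ε.
N -> YM: M nullable, giving Y | YM.
Unchanged (no nullable symbols): S -> NY; S -> g; M -> Yg; M -> cg; M -> gY; N -> cc; Y -> g; Y -> gg.

S -> g | NY; M -> Yg | cg | gY; N -> Y | YM | cc; Y -> g | gg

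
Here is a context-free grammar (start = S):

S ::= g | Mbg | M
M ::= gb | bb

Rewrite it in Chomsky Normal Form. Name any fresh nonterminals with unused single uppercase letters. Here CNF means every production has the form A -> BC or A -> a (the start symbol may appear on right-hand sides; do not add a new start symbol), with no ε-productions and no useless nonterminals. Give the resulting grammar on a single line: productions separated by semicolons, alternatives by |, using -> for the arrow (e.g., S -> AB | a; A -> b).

S -> g | AA | BA | MC; A -> b; B -> g; C -> AB; M -> AA | BA

No ε-productions.
After unit-elimination: S -> g | bb | gb | Mbg; M -> bb | gb.
TERM: introduce A -> b, B -> g and substitute in every rule of length ≥2.
BIN: S -> MAB becomes S -> MC, C -> AB.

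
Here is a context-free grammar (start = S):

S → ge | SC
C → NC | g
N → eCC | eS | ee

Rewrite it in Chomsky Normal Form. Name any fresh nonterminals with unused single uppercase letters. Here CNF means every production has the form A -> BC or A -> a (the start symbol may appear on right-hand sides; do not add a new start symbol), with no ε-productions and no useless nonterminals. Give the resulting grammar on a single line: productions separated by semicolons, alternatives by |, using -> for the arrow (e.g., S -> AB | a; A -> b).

No ε-productions.
No unit productions to eliminate.
TERM: introduce A -> e, B -> g and substitute in every rule of length ≥2.
BIN: N -> ACC becomes N -> AD, D -> CC.

S -> BA | SC; A -> e; B -> g; C -> g | NC; D -> CC; N -> AA | AD | AS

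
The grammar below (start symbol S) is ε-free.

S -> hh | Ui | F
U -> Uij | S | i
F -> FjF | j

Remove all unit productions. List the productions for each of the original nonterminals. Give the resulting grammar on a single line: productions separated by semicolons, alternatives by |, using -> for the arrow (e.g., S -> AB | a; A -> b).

S -> j | Ui | hh | FjF; F -> j | FjF; U -> i | j | Ui | hh | FjF | Uij

Unit productions: S->F, U->S.
Unit pairs (A ⇒* B via units): (S,F), (U,F), (U,S).
S: inherits non-unit rules of {F, S} → FjF | Ui | hh | j.
F: inherits non-unit rules of {F} → FjF | j.
U: inherits non-unit rules of {F, S, U} → FjF | Ui | Uij | hh | i | j.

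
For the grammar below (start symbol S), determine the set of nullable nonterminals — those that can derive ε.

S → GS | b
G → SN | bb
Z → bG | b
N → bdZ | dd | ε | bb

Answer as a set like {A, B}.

{N}

Directly nullable (have an ε-rule): {N}.
Not nullable: G, S, Z — each has a terminal in every rule's right-hand side or depends on a non-nullable symbol.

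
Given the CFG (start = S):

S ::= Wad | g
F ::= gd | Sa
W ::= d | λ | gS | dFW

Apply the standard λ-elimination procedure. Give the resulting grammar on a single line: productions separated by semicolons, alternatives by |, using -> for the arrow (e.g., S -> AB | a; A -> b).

Nullable set: {W}.
S -> Wad: W nullable, giving Wad | ad.
Drop W -> λ.
W -> dFW: W nullable, giving dF | dFW.
Unchanged (no nullable symbols): S -> g; F -> Sa; F -> gd; W -> d; W -> gS.

S -> g | ad | Wad; F -> Sa | gd; W -> d | dF | gS | dFW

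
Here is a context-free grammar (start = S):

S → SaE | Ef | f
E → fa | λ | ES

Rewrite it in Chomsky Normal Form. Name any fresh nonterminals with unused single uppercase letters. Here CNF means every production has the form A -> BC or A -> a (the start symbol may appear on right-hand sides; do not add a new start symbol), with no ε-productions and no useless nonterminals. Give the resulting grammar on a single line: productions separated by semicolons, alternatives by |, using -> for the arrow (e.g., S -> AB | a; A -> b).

Nullable: {E}; after ε-elimination: S -> f | Ef | Sa | SaE; E -> S | ES | fa.
After unit-elimination: S -> f | Ef | Sa | SaE; E -> f | ES | Ef | Sa | fa | SaE.
TERM: introduce B -> a, A -> f and substitute in every rule of length ≥2.
BIN: E -> SBE becomes E -> SC, C -> BE; S -> SBE becomes S -> SD, D -> BE.

S -> f | EA | SB | SD; A -> f; B -> a; C -> BE; D -> BE; E -> f | AB | EA | ES | SB | SC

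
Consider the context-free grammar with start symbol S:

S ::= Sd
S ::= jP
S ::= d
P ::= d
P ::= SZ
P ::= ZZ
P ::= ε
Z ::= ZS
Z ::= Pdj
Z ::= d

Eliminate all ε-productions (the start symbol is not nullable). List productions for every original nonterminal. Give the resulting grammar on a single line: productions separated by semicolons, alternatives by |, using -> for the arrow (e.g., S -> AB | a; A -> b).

S -> d | j | Sd | jP; P -> d | SZ | ZZ; Z -> d | ZS | dj | Pdj

Nullable set: {P}.
S -> jP: P nullable, giving j | jP.
Drop P -> ε.
Z -> Pdj: P nullable, giving Pdj | dj.
Unchanged (no nullable symbols): S -> Sd; S -> d; P -> SZ; P -> ZZ; P -> d; Z -> ZS; Z -> d.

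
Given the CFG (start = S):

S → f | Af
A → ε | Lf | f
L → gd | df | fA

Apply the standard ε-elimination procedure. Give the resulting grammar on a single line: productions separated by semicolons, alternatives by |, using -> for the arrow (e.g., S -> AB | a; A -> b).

Nullable set: {A}.
S -> Af: A nullable, giving Af | f.
Drop A -> ε.
L -> fA: A nullable, giving f | fA.
Unchanged (no nullable symbols): S -> f; A -> Lf; A -> f; L -> df; L -> gd.

S -> f | Af; A -> f | Lf; L -> f | df | fA | gd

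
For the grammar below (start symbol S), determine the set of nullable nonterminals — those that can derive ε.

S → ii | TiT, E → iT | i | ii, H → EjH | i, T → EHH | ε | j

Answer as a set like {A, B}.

Directly nullable (have an ε-rule): {T}.
Not nullable: E, H, S — each has a terminal in every rule's right-hand side or depends on a non-nullable symbol.

{T}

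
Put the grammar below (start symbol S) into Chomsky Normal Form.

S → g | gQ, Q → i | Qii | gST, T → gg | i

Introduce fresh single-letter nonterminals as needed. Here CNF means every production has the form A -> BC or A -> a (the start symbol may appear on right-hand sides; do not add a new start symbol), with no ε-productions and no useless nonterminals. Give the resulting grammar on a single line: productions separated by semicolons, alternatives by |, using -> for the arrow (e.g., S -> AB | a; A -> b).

S -> g | BQ; A -> i; B -> g; C -> ST; D -> AA; Q -> i | BC | QD; T -> i | BB

No ε-productions.
No unit productions to eliminate.
TERM: introduce B -> g, A -> i and substitute in every rule of length ≥2.
BIN: Q -> BST becomes Q -> BC, C -> ST; Q -> QAA becomes Q -> QD, D -> AA.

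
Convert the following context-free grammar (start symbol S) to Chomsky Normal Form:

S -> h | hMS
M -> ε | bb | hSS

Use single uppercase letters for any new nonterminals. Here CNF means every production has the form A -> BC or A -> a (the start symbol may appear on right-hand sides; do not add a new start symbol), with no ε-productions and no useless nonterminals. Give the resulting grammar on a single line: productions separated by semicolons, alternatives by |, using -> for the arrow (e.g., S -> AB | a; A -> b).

Nullable: {M}; after ε-elimination: S -> h | hS | hMS; M -> bb | hSS.
No unit productions to eliminate.
TERM: introduce A -> b, B -> h and substitute in every rule of length ≥2.
BIN: M -> BSS becomes M -> BC, C -> SS; S -> BMS becomes S -> BD, D -> MS.

S -> h | BD | BS; A -> b; B -> h; C -> SS; D -> MS; M -> AA | BC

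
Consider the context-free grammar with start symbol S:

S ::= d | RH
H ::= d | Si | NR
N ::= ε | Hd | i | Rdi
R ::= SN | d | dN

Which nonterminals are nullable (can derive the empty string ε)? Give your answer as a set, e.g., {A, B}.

{N}

Directly nullable (have an ε-rule): {N}.
Not nullable: H, R, S — each has a terminal in every rule's right-hand side or depends on a non-nullable symbol.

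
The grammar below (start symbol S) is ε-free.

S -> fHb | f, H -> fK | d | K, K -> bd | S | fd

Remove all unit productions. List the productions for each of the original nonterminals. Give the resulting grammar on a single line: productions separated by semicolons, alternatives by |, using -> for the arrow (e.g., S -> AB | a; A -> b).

S -> f | fHb; H -> d | f | bd | fK | fd | fHb; K -> f | bd | fd | fHb

Unit productions: H->K, K->S.
Unit pairs (A ⇒* B via units): (H,K), (H,S), (K,S).
S: inherits non-unit rules of {S} → f | fHb.
H: inherits non-unit rules of {H, K, S} → bd | d | f | fHb | fK | fd.
K: inherits non-unit rules of {K, S} → bd | f | fHb | fd.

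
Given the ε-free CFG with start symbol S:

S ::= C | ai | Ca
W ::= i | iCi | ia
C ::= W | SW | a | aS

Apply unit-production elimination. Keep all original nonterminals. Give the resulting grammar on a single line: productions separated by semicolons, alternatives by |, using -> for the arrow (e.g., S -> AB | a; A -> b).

S -> a | i | Ca | SW | aS | ai | ia | iCi; C -> a | i | SW | aS | ia | iCi; W -> i | ia | iCi

Unit productions: C->W, S->C.
Unit pairs (A ⇒* B via units): (C,W), (S,C), (S,W).
S: inherits non-unit rules of {C, S, W} → Ca | SW | a | aS | ai | i | iCi | ia.
C: inherits non-unit rules of {C, W} → SW | a | aS | i | iCi | ia.
W: inherits non-unit rules of {W} → i | iCi | ia.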